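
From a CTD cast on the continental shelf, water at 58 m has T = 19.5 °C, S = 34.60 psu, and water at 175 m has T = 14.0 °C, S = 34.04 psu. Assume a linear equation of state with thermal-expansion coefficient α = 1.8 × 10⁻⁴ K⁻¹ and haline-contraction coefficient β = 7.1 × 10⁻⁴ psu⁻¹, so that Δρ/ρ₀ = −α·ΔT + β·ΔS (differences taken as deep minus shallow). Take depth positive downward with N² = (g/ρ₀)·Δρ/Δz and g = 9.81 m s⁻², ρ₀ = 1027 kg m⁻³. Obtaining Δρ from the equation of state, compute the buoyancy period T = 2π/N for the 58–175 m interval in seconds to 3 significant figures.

ΔT = -5.5 K, ΔS = -0.56 psu (deep − shallow).
Δρ/ρ₀ = −αΔT + βΔS = 9.90 × 10⁻⁴ − 3.976 × 10⁻⁴ = 5.924 × 10⁻⁴, so Δρ ≈ 0.6084 kg m⁻³.
N² = (g/ρ₀)·Δρ/Δz = g·(Δρ/ρ₀)/Δz = 9.81 × 5.924 × 10⁻⁴ / 117 = 4.9670 × 10⁻⁵ s⁻².
N = √(4.9670 × 10⁻⁵) = 7.0477 × 10⁻³ rad s⁻¹ → T = 2π/N = 891.52 s ≈ 892 s.

892 s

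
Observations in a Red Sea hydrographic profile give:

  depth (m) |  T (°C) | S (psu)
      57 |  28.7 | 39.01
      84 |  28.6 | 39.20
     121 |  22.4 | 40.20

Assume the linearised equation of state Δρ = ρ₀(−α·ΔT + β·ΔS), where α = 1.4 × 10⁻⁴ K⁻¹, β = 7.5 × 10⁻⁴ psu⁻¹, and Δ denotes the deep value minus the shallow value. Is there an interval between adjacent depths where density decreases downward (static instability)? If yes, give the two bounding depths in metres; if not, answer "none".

none

Evaluate Δρ/ρ₀ = −αΔT + βΔS across each adjacent pair:
  57–84 m: −αΔT+βΔS = −(1.4 × 10⁻⁴)(-0.1)+(7.5 × 10⁻⁴)(+0.19) = 1.6 × 10⁻⁴ → stable
  84–121 m: −αΔT+βΔS = −(1.4 × 10⁻⁴)(-6.2)+(7.5 × 10⁻⁴)(+1.00) = 1.6 × 10⁻³ → stable
Every interval has Δρ > 0: the column is stably stratified throughout.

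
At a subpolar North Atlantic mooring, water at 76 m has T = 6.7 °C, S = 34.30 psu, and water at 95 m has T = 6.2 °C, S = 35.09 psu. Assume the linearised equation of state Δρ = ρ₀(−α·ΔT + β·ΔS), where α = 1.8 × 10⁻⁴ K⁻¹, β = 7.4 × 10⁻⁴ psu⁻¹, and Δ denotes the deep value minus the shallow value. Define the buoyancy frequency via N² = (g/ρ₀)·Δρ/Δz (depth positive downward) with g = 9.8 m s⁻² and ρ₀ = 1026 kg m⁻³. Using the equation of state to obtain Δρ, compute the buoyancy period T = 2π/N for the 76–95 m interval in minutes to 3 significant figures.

ΔT = -0.5 K, ΔS = +0.79 psu (deep − shallow).
Δρ/ρ₀ = −αΔT + βΔS = 9.00 × 10⁻⁵ + 5.846 × 10⁻⁴ = 6.746 × 10⁻⁴, so Δρ ≈ 0.6921 kg m⁻³.
N² = (g/ρ₀)·Δρ/Δz = g·(Δρ/ρ₀)/Δz = 9.8 × 6.746 × 10⁻⁴ / 19 = 3.4795 × 10⁻⁴ s⁻².
N = √(3.4795 × 10⁻⁴) = 0.018653 rad s⁻¹ → T = 2π/N = 336.85 s = 5.6142 min ≈ 5.61 min.

5.61 min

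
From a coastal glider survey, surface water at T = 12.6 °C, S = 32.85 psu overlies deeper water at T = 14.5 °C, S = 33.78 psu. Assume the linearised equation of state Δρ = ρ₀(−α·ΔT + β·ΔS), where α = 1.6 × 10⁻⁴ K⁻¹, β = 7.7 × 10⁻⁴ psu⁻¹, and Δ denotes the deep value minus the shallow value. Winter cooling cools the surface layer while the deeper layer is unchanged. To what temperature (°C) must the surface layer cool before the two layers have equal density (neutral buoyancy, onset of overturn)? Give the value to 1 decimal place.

10.0 °C

Neutral buoyancy requires Δρ = 0, i.e. −α(T_deep − T_surf′) + β(S_deep − S_surf) = 0.
T_surf′ = T_deep − (β/α)·ΔS = 14.5 − (7.7 × 10⁻⁴/1.6 × 10⁻⁴)·(+0.93) = 10.024 °C.
Cooling required: 12.6 − (10.024) = 2.576 °C.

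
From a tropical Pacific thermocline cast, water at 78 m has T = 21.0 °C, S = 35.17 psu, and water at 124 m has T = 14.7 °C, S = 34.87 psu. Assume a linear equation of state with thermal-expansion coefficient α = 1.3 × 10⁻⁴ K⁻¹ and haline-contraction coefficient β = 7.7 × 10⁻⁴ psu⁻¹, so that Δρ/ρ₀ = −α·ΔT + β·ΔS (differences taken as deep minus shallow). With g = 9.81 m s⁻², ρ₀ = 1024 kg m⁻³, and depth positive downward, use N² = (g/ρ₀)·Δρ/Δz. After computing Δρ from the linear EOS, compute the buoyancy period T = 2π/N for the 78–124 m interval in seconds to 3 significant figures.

561 s

ΔT = -6.3 K, ΔS = -0.30 psu (deep − shallow).
Δρ/ρ₀ = −αΔT + βΔS = 8.19 × 10⁻⁴ − 2.31 × 10⁻⁴ = 5.88 × 10⁻⁴, so Δρ ≈ 0.6021 kg m⁻³.
N² = (g/ρ₀)·Δρ/Δz = g·(Δρ/ρ₀)/Δz = 9.81 × 5.88 × 10⁻⁴ / 46 = 1.2540 × 10⁻⁴ s⁻².
N = √(1.2540 × 10⁻⁴) = 0.011198 rad s⁻¹ → T = 2π/N = 561.10 s ≈ 561 s.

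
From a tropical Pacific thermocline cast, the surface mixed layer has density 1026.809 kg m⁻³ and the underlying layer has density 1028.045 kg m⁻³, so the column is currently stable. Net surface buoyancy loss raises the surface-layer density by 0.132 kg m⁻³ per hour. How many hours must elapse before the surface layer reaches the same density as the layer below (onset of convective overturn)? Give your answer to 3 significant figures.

9.36 hours

Density deficit of the surface layer: 1028.045 − 1026.809 = 1.236 kg m⁻³.
Required change = 1.236 / 0.132 = 9.36 hours.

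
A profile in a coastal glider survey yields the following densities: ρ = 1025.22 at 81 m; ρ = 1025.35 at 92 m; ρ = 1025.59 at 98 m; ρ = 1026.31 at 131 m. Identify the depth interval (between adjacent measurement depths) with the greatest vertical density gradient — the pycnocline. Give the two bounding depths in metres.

Compute the density gradient over each adjacent pair:
  81–92 m: Δρ/Δz = 0.13/11 = 0.012 kg m⁻⁴
  92–98 m: Δρ/Δz = 0.24/6 = 0.040 kg m⁻⁴
  98–131 m: Δρ/Δz = 0.72/33 = 0.022 kg m⁻⁴
The largest gradient is in the 92–98 m interval — the pycnocline.

92–98 m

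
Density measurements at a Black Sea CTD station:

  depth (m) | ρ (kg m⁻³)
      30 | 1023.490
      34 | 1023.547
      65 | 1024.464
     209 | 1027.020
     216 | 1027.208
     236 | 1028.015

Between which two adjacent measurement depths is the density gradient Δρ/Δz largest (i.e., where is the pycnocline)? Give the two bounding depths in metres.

216–236 m

Compute the density gradient over each adjacent pair:
  30–34 m: Δρ/Δz = 0.057/4 = 0.014 kg m⁻⁴
  34–65 m: Δρ/Δz = 0.917/31 = 0.030 kg m⁻⁴
  65–209 m: Δρ/Δz = 2.556/144 = 0.018 kg m⁻⁴
  209–216 m: Δρ/Δz = 0.188/7 = 0.027 kg m⁻⁴
  216–236 m: Δρ/Δz = 0.807/20 = 0.040 kg m⁻⁴
The largest gradient is in the 216–236 m interval — the pycnocline.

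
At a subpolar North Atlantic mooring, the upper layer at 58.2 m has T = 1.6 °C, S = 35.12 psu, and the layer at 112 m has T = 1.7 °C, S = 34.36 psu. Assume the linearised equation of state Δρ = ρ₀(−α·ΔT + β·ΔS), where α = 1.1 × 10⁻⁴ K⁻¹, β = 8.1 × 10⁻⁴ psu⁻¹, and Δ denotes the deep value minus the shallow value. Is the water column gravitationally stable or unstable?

ΔT = 1.7 − 1.6 = +0.1 K and ΔS = 34.36 − 35.12 = -0.76 psu (deep − shallow).
−αΔT = -1.10 × 10⁻⁵; βΔS = -6.156 × 10⁻⁴; sum Δρ/ρ₀ = -6.266 × 10⁻⁴.
Δρ/ρ₀ < 0, so Δρ < 0: deeper water is lighter → statically unstable; the column would overturn.

unstable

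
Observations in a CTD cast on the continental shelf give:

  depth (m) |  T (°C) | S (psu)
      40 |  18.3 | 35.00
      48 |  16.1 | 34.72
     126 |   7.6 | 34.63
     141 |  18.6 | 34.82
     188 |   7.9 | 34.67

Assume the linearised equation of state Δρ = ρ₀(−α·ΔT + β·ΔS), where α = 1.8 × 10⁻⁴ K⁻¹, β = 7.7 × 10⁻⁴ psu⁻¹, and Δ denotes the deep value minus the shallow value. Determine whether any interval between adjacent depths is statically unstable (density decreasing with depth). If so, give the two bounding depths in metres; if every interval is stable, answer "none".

Evaluate Δρ/ρ₀ = −αΔT + βΔS across each adjacent pair:
  40–48 m: −αΔT+βΔS = −(1.8 × 10⁻⁴)(-2.2)+(7.7 × 10⁻⁴)(-0.28) = 1.8 × 10⁻⁴ → stable
  48–126 m: −αΔT+βΔS = −(1.8 × 10⁻⁴)(-8.5)+(7.7 × 10⁻⁴)(-0.09) = 1.5 × 10⁻³ → stable
  126–141 m: −αΔT+βΔS = −(1.8 × 10⁻⁴)(+11.0)+(7.7 × 10⁻⁴)(+0.19) = -1.8 × 10⁻³ → UNSTABLE
  141–188 m: −αΔT+βΔS = −(1.8 × 10⁻⁴)(-10.7)+(7.7 × 10⁻⁴)(-0.15) = 1.8 × 10⁻³ → stable
The 126–141 m interval has Δρ < 0: lighter water underlies denser water.

126–141 m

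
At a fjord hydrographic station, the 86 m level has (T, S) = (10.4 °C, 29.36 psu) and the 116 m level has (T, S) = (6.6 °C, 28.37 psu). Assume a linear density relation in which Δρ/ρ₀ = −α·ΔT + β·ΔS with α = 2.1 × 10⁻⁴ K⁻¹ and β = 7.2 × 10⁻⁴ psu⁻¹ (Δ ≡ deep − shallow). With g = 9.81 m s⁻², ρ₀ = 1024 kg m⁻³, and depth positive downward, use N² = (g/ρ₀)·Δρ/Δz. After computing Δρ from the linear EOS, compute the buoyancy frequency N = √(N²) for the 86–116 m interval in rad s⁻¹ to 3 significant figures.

5.28 × 10⁻³ rad s⁻¹

ΔT = -3.8 K, ΔS = -0.99 psu (deep − shallow).
Δρ/ρ₀ = −αΔT + βΔS = 7.98 × 10⁻⁴ − 7.128 × 10⁻⁴ = 8.52 × 10⁻⁵, so Δρ ≈ 0.08724 kg m⁻³.
N² = (g/ρ₀)·Δρ/Δz = g·(Δρ/ρ₀)/Δz = 9.81 × 8.52 × 10⁻⁵ / 30 = 2.7860 × 10⁻⁵ s⁻².
N = √(2.7860 × 10⁻⁵) = 5.2783 × 10⁻³ rad s⁻¹ ≈ 5.28 × 10⁻³ rad s⁻¹.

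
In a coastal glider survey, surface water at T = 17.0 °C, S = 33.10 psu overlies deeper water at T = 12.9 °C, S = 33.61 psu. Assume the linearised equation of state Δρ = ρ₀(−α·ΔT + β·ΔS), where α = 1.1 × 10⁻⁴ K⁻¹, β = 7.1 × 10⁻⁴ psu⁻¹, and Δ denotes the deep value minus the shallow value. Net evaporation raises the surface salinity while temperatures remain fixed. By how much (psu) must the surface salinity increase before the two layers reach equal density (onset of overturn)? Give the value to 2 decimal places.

Neutral buoyancy requires −α(T_deep − T_surf) + β(S_deep − S_surf′) = 0.
S_surf′ = S_deep − (α/β)·ΔT = 33.61 − (1.1 × 10⁻⁴/7.1 × 10⁻⁴)·(-4.1) = 34.2452 psu.
Increase required: 34.2452 − 33.10 = 1.1452 psu.

1.15 psu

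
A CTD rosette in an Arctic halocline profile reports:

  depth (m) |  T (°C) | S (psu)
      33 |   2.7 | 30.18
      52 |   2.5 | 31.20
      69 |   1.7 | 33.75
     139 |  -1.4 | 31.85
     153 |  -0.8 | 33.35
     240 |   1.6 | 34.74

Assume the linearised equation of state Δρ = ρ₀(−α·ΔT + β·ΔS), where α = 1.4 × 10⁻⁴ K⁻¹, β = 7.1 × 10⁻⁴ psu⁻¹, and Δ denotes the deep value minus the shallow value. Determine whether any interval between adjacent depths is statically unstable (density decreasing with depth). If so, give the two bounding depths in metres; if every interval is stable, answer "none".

Evaluate Δρ/ρ₀ = −αΔT + βΔS across each adjacent pair:
  33–52 m: −αΔT+βΔS = −(1.4 × 10⁻⁴)(-0.2)+(7.1 × 10⁻⁴)(+1.02) = 7.5 × 10⁻⁴ → stable
  52–69 m: −αΔT+βΔS = −(1.4 × 10⁻⁴)(-0.8)+(7.1 × 10⁻⁴)(+2.55) = 1.9 × 10⁻³ → stable
  69–139 m: −αΔT+βΔS = −(1.4 × 10⁻⁴)(-3.1)+(7.1 × 10⁻⁴)(-1.90) = -9.2 × 10⁻⁴ → UNSTABLE
  139–153 m: −αΔT+βΔS = −(1.4 × 10⁻⁴)(+0.6)+(7.1 × 10⁻⁴)(+1.50) = 9.8 × 10⁻⁴ → stable
  153–240 m: −αΔT+βΔS = −(1.4 × 10⁻⁴)(+2.4)+(7.1 × 10⁻⁴)(+1.39) = 6.5 × 10⁻⁴ → stable
The 69–139 m interval has Δρ < 0: lighter water underlies denser water.

69–139 m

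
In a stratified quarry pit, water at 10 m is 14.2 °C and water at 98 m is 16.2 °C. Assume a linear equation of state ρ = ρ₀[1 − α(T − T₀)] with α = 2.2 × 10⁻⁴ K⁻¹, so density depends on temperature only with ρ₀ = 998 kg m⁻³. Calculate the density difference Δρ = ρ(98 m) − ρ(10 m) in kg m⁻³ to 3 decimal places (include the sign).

-0.439 kg m⁻³

ΔT = +2.0 K, Δρ/ρ₀ = −αΔT = -4.40 × 10⁻⁴.
Δρ = 998 × (-4.40 × 10⁻⁴) = -0.439 kg m⁻³.
Negative Δρ: lighter below, statically unstable.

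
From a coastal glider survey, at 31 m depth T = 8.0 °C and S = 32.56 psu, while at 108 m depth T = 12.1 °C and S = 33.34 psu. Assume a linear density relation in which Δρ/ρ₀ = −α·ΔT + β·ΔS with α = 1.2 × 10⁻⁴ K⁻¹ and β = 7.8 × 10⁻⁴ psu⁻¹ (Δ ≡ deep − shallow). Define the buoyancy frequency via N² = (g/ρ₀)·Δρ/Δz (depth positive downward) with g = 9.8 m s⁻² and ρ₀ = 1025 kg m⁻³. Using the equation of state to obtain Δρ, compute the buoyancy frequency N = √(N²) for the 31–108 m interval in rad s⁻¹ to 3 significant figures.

3.85 × 10⁻³ rad s⁻¹

ΔT = +4.1 K, ΔS = +0.78 psu (deep − shallow).
Δρ/ρ₀ = −αΔT + βΔS = -4.92 × 10⁻⁴ + 6.084 × 10⁻⁴ = 1.164 × 10⁻⁴, so Δρ ≈ 0.1193 kg m⁻³.
N² = (g/ρ₀)·Δρ/Δz = g·(Δρ/ρ₀)/Δz = 9.8 × 1.164 × 10⁻⁴ / 77 = 1.4815 × 10⁻⁵ s⁻².
N = √(1.4815 × 10⁻⁵) = 3.8490 × 10⁻³ rad s⁻¹ ≈ 3.85 × 10⁻³ rad s⁻¹.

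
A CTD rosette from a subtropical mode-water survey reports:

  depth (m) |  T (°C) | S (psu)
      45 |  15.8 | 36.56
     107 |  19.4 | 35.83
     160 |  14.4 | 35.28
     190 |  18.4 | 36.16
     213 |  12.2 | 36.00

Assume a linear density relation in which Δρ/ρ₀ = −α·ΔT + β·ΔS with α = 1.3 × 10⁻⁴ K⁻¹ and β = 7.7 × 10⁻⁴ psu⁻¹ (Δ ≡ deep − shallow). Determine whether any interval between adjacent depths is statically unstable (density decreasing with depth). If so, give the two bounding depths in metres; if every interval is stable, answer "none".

Evaluate Δρ/ρ₀ = −αΔT + βΔS across each adjacent pair:
  45–107 m: −αΔT+βΔS = −(1.3 × 10⁻⁴)(+3.6)+(7.7 × 10⁻⁴)(-0.73) = -1.0 × 10⁻³ → UNSTABLE
  107–160 m: −αΔT+βΔS = −(1.3 × 10⁻⁴)(-5.0)+(7.7 × 10⁻⁴)(-0.55) = 2.3 × 10⁻⁴ → stable
  160–190 m: −αΔT+βΔS = −(1.3 × 10⁻⁴)(+4.0)+(7.7 × 10⁻⁴)(+0.88) = 1.6 × 10⁻⁴ → stable
  190–213 m: −αΔT+βΔS = −(1.3 × 10⁻⁴)(-6.2)+(7.7 × 10⁻⁴)(-0.16) = 6.8 × 10⁻⁴ → stable
The 45–107 m interval has Δρ < 0: lighter water underlies denser water.

45–107 m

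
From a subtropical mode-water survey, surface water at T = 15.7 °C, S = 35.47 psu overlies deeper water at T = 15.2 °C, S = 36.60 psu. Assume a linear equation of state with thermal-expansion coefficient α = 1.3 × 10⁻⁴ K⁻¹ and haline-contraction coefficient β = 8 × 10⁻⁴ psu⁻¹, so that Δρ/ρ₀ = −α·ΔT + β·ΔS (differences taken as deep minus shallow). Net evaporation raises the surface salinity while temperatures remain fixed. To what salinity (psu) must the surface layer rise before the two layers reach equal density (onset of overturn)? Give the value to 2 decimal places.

Neutral buoyancy requires −α(T_deep − T_surf) + β(S_deep − S_surf′) = 0.
S_surf′ = S_deep − (α/β)·ΔT = 36.60 − (1.3 × 10⁻⁴/8 × 10⁻⁴)·(-0.5) = 36.6812 psu.
Increase required: 36.6812 − 35.47 = 1.2112 psu.

36.68 psu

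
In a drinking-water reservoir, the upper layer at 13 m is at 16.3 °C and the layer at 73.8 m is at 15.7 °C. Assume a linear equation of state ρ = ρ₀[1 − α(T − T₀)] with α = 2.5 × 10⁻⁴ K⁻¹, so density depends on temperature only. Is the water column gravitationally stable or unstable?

ΔT = 15.7 − 16.3 = -0.6 K, so Δρ/ρ₀ = −αΔT = 1.50 × 10⁻⁴.
Δρ/ρ₀ > 0, so Δρ > 0: deeper water is denser → statically stable.

stable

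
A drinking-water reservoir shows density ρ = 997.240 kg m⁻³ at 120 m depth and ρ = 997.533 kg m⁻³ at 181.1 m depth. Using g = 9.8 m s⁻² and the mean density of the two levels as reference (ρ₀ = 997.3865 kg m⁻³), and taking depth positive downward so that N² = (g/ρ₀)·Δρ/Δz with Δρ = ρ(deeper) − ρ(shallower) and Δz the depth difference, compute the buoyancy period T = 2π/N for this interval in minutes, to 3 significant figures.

Δρ = 997.533 − 997.240 = 0.293 kg m⁻³ over Δz = 181.1 − 120 = 61.1 m.
N² = (9.8/997.3865) × (0.293/61.1) = 4.7118 × 10⁻⁵ s⁻².
N = √(4.7118 × 10⁻⁵) = 6.8643 × 10⁻³ rad s⁻¹, so T = 2π/N = 915.34 s = 15.256 min ≈ 15.3 min.

15.3 min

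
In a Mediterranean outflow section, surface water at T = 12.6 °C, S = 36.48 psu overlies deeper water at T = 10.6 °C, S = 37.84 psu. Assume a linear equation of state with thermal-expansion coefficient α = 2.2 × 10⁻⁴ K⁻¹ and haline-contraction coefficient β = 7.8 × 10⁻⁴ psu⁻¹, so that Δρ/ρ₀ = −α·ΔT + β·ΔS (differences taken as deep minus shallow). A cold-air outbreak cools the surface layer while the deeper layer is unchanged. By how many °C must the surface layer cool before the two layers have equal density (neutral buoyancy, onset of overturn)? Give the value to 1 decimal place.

Neutral buoyancy requires Δρ = 0, i.e. −α(T_deep − T_surf′) + β(S_deep − S_surf) = 0.
T_surf′ = T_deep − (β/α)·ΔS = 10.6 − (7.8 × 10⁻⁴/2.2 × 10⁻⁴)·(+1.36) = 5.778 °C.
Cooling required: 12.6 − (5.778) = 6.822 °C.

6.8 °C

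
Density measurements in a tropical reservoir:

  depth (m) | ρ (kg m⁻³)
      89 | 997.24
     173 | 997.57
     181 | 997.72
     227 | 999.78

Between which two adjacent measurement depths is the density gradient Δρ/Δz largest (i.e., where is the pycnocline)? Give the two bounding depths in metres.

Compute the density gradient over each adjacent pair:
  89–173 m: Δρ/Δz = 0.33/84 = 3.9 × 10⁻³ kg m⁻⁴
  173–181 m: Δρ/Δz = 0.15/8 = 0.019 kg m⁻⁴
  181–227 m: Δρ/Δz = 2.06/46 = 0.045 kg m⁻⁴
The largest gradient is in the 181–227 m interval — the pycnocline.

181–227 m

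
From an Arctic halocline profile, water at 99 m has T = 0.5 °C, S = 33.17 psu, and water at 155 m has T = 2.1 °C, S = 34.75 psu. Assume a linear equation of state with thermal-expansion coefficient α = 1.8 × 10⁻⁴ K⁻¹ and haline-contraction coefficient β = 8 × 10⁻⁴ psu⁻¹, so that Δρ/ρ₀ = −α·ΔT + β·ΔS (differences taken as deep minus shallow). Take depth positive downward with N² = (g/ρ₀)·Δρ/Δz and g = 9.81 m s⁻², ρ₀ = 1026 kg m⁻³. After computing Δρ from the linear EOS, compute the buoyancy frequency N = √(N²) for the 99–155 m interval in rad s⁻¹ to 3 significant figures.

ΔT = +1.6 K, ΔS = +1.58 psu (deep − shallow).
Δρ/ρ₀ = −αΔT + βΔS = -2.88 × 10⁻⁴ + 1.264 × 10⁻³ = 9.76 × 10⁻⁴, so Δρ ≈ 1.001 kg m⁻³.
N² = (g/ρ₀)·Δρ/Δz = g·(Δρ/ρ₀)/Δz = 9.81 × 9.76 × 10⁻⁴ / 56 = 1.7097 × 10⁻⁴ s⁻².
N = √(1.7097 × 10⁻⁴) = 0.013076 rad s⁻¹ ≈ 0.0131 rad s⁻¹.

0.0131 rad s⁻¹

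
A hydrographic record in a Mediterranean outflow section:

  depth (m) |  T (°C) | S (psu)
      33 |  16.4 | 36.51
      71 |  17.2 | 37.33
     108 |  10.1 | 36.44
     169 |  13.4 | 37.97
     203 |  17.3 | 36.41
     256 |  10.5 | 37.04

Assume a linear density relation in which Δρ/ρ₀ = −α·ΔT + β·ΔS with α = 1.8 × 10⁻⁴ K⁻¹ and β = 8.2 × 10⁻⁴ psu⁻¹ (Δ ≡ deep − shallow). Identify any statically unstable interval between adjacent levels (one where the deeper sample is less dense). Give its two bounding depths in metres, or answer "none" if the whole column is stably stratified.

169–203 m

Evaluate Δρ/ρ₀ = −αΔT + βΔS across each adjacent pair:
  33–71 m: −αΔT+βΔS = −(1.8 × 10⁻⁴)(+0.8)+(8.2 × 10⁻⁴)(+0.82) = 5.3 × 10⁻⁴ → stable
  71–108 m: −αΔT+βΔS = −(1.8 × 10⁻⁴)(-7.1)+(8.2 × 10⁻⁴)(-0.89) = 5.5 × 10⁻⁴ → stable
  108–169 m: −αΔT+βΔS = −(1.8 × 10⁻⁴)(+3.3)+(8.2 × 10⁻⁴)(+1.53) = 6.6 × 10⁻⁴ → stable
  169–203 m: −αΔT+βΔS = −(1.8 × 10⁻⁴)(+3.9)+(8.2 × 10⁻⁴)(-1.56) = -2.0 × 10⁻³ → UNSTABLE
  203–256 m: −αΔT+βΔS = −(1.8 × 10⁻⁴)(-6.8)+(8.2 × 10⁻⁴)(+0.63) = 1.7 × 10⁻³ → stable
The 169–203 m interval has Δρ < 0: lighter water underlies denser water.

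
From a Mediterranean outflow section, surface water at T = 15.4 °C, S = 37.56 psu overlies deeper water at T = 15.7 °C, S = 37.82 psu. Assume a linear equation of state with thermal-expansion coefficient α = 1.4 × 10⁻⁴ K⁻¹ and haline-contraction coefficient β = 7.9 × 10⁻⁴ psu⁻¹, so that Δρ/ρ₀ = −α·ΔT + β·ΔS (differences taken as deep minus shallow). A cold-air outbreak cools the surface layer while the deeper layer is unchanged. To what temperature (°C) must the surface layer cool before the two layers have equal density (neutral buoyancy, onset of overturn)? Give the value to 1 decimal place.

Neutral buoyancy requires Δρ = 0, i.e. −α(T_deep − T_surf′) + β(S_deep − S_surf) = 0.
T_surf′ = T_deep − (β/α)·ΔS = 15.7 − (7.9 × 10⁻⁴/1.4 × 10⁻⁴)·(+0.26) = 14.233 °C.
Cooling required: 15.4 − (14.233) = 1.167 °C.

14.2 °C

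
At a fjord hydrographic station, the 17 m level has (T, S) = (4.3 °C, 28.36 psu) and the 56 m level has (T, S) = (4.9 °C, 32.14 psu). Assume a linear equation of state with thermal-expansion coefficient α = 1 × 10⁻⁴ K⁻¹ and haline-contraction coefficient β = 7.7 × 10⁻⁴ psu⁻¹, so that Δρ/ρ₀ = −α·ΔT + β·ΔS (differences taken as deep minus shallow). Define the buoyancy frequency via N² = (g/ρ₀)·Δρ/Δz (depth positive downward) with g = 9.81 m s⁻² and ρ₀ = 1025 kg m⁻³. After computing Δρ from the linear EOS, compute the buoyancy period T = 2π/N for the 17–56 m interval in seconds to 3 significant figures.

235 s

ΔT = +0.6 K, ΔS = +3.78 psu (deep − shallow).
Δρ/ρ₀ = −αΔT + βΔS = -6.00 × 10⁻⁵ + 2.9106 × 10⁻³ = 2.8506 × 10⁻³, so Δρ ≈ 2.922 kg m⁻³.
N² = (g/ρ₀)·Δρ/Δz = g·(Δρ/ρ₀)/Δz = 9.81 × 2.8506 × 10⁻³ / 39 = 7.1704 × 10⁻⁴ s⁻².
N = √(7.1704 × 10⁻⁴) = 0.026778 rad s⁻¹ → T = 2π/N = 234.64 s ≈ 235 s.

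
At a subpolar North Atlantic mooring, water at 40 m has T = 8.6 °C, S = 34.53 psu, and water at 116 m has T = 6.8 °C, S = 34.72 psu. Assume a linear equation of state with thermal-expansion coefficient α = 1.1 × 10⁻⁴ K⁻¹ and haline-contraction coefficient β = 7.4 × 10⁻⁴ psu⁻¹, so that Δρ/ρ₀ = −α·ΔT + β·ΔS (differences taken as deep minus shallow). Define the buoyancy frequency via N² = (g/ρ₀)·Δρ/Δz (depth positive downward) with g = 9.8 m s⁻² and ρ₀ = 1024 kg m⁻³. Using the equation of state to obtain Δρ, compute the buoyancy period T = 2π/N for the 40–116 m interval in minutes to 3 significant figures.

15.8 min

ΔT = -1.8 K, ΔS = +0.19 psu (deep − shallow).
Δρ/ρ₀ = −αΔT + βΔS = 1.98 × 10⁻⁴ + 1.406 × 10⁻⁴ = 3.386 × 10⁻⁴, so Δρ ≈ 0.3467 kg m⁻³.
N² = (g/ρ₀)·Δρ/Δz = g·(Δρ/ρ₀)/Δz = 9.8 × 3.386 × 10⁻⁴ / 76 = 4.3662 × 10⁻⁵ s⁻².
N = √(4.3662 × 10⁻⁵) = 6.6077 × 10⁻³ rad s⁻¹ → T = 2π/N = 950.89 s = 15.848 min ≈ 15.8 min.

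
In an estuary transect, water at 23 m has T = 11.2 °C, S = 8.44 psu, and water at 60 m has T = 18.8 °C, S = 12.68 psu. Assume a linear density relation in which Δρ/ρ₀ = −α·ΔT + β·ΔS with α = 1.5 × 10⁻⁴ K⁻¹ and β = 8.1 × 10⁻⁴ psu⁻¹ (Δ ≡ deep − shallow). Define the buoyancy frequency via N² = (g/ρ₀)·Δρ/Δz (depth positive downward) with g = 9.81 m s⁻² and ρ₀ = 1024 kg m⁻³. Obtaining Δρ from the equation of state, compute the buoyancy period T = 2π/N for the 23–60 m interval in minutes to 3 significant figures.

ΔT = +7.6 K, ΔS = +4.24 psu (deep − shallow).
Δρ/ρ₀ = −αΔT + βΔS = -1.14 × 10⁻³ + 3.4344 × 10⁻³ = 2.2944 × 10⁻³, so Δρ ≈ 2.349 kg m⁻³.
N² = (g/ρ₀)·Δρ/Δz = g·(Δρ/ρ₀)/Δz = 9.81 × 2.2944 × 10⁻³ / 37 = 6.0833 × 10⁻⁴ s⁻².
N = √(6.0833 × 10⁻⁴) = 0.024664 rad s⁻¹ → T = 2π/N = 254.75 s = 4.2458 min ≈ 4.25 min.

4.25 min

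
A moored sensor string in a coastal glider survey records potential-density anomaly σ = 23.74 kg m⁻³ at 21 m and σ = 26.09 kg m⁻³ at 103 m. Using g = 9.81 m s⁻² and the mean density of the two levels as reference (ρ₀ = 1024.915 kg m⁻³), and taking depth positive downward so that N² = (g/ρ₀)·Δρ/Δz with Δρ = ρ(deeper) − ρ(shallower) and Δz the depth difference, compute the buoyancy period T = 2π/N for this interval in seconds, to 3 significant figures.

379 s

Δρ = 1026.09 − 1023.74 = 2.35 kg m⁻³ over Δz = 103 − 21 = 82 m.
N² = (9.81/1024.915) × (2.35/82) = 2.7431 × 10⁻⁴ s⁻².
N = √(2.7431 × 10⁻⁴) = 0.016562 rad s⁻¹, so T = 2π/N = 379.37 s ≈ 379 s.
Since Δρ > 0 the layer is stably stratified.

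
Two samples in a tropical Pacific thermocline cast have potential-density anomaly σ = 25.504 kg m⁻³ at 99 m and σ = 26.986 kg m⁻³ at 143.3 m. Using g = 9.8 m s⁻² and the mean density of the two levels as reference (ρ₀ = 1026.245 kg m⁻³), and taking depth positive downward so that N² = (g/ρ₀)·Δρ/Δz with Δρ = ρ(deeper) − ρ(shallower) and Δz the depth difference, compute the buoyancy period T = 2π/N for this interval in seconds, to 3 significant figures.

Δρ = 1026.986 − 1025.504 = 1.482 kg m⁻³ over Δz = 143.3 − 99 = 44.3 m.
N² = (9.8/1026.245) × (1.482/44.3) = 3.1946 × 10⁻⁴ s⁻².
N = √(3.1946 × 10⁻⁴) = 0.017873 rad s⁻¹, so T = 2π/N = 351.55 s ≈ 352 s.

352 s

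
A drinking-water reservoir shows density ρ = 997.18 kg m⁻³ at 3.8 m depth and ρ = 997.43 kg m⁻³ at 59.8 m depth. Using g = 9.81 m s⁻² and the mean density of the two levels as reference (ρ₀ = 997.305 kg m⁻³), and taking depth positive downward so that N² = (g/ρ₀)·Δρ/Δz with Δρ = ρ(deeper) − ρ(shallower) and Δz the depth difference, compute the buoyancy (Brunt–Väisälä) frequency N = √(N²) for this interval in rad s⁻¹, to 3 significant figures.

Δρ = 997.43 − 997.18 = 0.25 kg m⁻³ over Δz = 59.8 − 3.8 = 56 m.
N² = (9.81/997.305) × (0.25/56) = 4.3913 × 10⁻⁵ s⁻².
N = √(4.3913 × 10⁻⁵) = 6.6267 × 10⁻³ rad s⁻¹ ≈ 6.63 × 10⁻³ rad s⁻¹.

6.63 × 10⁻³ rad s⁻¹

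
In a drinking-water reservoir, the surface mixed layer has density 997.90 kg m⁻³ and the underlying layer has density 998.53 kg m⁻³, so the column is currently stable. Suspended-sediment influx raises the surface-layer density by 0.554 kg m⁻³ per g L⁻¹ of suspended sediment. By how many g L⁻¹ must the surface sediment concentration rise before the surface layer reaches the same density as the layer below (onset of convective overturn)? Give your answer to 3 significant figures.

Density deficit of the surface layer: 998.53 − 997.90 = 0.63 kg m⁻³.
Required change = 0.63 / 0.554 = 1.14 g L⁻¹.

1.14 g L⁻¹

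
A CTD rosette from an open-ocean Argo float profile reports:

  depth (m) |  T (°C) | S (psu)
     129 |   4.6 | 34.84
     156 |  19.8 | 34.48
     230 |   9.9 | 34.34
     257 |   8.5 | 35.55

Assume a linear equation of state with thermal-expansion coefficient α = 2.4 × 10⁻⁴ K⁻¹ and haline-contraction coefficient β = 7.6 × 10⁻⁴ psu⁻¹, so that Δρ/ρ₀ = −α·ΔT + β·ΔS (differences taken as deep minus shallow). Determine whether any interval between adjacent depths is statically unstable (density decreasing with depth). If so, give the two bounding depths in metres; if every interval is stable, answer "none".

Evaluate Δρ/ρ₀ = −αΔT + βΔS across each adjacent pair:
  129–156 m: −αΔT+βΔS = −(2.4 × 10⁻⁴)(+15.2)+(7.6 × 10⁻⁴)(-0.36) = -3.9 × 10⁻³ → UNSTABLE
  156–230 m: −αΔT+βΔS = −(2.4 × 10⁻⁴)(-9.9)+(7.6 × 10⁻⁴)(-0.14) = 2.3 × 10⁻³ → stable
  230–257 m: −αΔT+βΔS = −(2.4 × 10⁻⁴)(-1.4)+(7.6 × 10⁻⁴)(+1.21) = 1.3 × 10⁻³ → stable
The 129–156 m interval has Δρ < 0: lighter water underlies denser water.

129–156 m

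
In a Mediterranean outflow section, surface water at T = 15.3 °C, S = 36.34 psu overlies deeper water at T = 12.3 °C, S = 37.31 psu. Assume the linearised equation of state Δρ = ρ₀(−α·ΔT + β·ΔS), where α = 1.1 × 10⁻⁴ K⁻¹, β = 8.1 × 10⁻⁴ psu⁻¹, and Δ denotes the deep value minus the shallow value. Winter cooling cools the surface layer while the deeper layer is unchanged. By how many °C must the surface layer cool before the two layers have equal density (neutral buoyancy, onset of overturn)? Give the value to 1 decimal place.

10.1 °C

Neutral buoyancy requires Δρ = 0, i.e. −α(T_deep − T_surf′) + β(S_deep − S_surf) = 0.
T_surf′ = T_deep − (β/α)·ΔS = 12.3 − (8.1 × 10⁻⁴/1.1 × 10⁻⁴)·(+0.97) = 5.157 °C.
Cooling required: 15.3 − (5.157) = 10.143 °C.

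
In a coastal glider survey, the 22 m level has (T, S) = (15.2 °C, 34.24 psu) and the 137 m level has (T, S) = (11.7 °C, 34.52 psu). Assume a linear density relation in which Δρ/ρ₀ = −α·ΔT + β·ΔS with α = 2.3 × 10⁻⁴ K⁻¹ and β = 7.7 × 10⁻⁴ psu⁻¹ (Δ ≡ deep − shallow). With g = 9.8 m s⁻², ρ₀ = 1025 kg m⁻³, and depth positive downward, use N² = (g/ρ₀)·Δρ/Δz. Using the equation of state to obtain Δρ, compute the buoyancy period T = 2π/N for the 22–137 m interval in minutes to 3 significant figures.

ΔT = -3.5 K, ΔS = +0.28 psu (deep − shallow).
Δρ/ρ₀ = −αΔT + βΔS = 8.05 × 10⁻⁴ + 2.156 × 10⁻⁴ = 1.0206 × 10⁻³, so Δρ ≈ 1.046 kg m⁻³.
N² = (g/ρ₀)·Δρ/Δz = g·(Δρ/ρ₀)/Δz = 9.8 × 1.0206 × 10⁻³ / 115 = 8.6973 × 10⁻⁵ s⁻².
N = √(8.6973 × 10⁻⁵) = 9.3259 × 10⁻³ rad s⁻¹ → T = 2π/N = 673.74 s = 11.229 min ≈ 11.2 min.

11.2 min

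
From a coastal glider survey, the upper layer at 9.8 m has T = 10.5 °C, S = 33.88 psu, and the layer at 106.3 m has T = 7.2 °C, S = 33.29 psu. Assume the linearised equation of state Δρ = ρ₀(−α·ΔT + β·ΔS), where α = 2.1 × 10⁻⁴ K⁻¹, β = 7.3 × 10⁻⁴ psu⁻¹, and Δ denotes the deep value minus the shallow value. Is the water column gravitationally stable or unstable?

ΔT = 7.2 − 10.5 = -3.3 K and ΔS = 33.29 − 33.88 = -0.59 psu (deep − shallow).
−αΔT = 6.93 × 10⁻⁴; βΔS = -4.307 × 10⁻⁴; sum Δρ/ρ₀ = 2.623 × 10⁻⁴.
Δρ/ρ₀ > 0, so Δρ > 0: deeper water is denser → statically stable.

stable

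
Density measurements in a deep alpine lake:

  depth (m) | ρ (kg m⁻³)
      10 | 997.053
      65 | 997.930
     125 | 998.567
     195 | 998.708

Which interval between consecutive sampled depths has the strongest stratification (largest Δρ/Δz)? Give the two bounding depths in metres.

10–65 m

Compute the density gradient over each adjacent pair:
  10–65 m: Δρ/Δz = 0.877/55 = 0.016 kg m⁻⁴
  65–125 m: Δρ/Δz = 0.637/60 = 0.011 kg m⁻⁴
  125–195 m: Δρ/Δz = 0.141/70 = 2.0 × 10⁻³ kg m⁻⁴
The largest gradient is in the 10–65 m interval — the pycnocline.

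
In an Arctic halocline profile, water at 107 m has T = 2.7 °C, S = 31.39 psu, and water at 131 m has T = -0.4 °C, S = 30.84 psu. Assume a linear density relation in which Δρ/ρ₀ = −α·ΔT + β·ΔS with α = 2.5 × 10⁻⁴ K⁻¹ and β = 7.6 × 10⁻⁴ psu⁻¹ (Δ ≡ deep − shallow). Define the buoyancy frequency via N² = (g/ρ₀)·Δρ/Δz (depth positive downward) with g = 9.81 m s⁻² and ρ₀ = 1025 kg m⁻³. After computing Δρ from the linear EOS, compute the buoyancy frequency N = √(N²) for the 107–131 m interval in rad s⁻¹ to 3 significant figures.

0.0121 rad s⁻¹

ΔT = -3.1 K, ΔS = -0.55 psu (deep − shallow).
Δρ/ρ₀ = −αΔT + βΔS = 7.75 × 10⁻⁴ − 4.18 × 10⁻⁴ = 3.57 × 10⁻⁴, so Δρ ≈ 0.3659 kg m⁻³.
N² = (g/ρ₀)·Δρ/Δz = g·(Δρ/ρ₀)/Δz = 9.81 × 3.57 × 10⁻⁴ / 24 = 1.4592 × 10⁻⁴ s⁻².
N = √(1.4592 × 10⁻⁴) = 0.012080 rad s⁻¹ ≈ 0.0121 rad s⁻¹.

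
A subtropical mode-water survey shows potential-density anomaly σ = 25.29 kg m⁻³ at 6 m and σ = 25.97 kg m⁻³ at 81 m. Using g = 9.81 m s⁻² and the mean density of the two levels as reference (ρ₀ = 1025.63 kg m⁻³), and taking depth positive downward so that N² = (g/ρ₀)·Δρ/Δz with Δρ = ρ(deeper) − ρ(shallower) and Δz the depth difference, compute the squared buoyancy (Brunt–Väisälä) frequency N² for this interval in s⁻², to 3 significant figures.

8.67 × 10⁻⁵ s⁻²

Δρ = 1025.97 − 1025.29 = 0.68 kg m⁻³ over Δz = 81 − 6 = 75 m.
N² = (9.81/1025.63) × (0.68/75) = 8.6721 × 10⁻⁵ s⁻² ≈ 8.67 × 10⁻⁵ s⁻².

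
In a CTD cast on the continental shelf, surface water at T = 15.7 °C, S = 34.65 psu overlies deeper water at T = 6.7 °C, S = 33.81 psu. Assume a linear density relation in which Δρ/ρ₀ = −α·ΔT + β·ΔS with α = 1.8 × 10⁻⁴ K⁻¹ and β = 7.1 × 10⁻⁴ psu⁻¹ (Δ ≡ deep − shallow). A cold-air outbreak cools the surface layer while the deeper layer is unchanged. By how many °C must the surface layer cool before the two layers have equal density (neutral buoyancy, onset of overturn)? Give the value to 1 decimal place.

Neutral buoyancy requires Δρ = 0, i.e. −α(T_deep − T_surf′) + β(S_deep − S_surf) = 0.
T_surf′ = T_deep − (β/α)·ΔS = 6.7 − (7.1 × 10⁻⁴/1.8 × 10⁻⁴)·(-0.84) = 10.013 °C.
Cooling required: 15.7 − (10.013) = 5.687 °C.

5.7 °C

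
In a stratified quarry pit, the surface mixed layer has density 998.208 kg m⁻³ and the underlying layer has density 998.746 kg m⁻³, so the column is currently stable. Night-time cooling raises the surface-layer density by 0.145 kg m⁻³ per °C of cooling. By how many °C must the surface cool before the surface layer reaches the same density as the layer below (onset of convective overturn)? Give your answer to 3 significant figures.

Density deficit of the surface layer: 998.746 − 998.208 = 0.538 kg m⁻³.
Required change = 0.538 / 0.145 = 3.71 °C.

3.71 °C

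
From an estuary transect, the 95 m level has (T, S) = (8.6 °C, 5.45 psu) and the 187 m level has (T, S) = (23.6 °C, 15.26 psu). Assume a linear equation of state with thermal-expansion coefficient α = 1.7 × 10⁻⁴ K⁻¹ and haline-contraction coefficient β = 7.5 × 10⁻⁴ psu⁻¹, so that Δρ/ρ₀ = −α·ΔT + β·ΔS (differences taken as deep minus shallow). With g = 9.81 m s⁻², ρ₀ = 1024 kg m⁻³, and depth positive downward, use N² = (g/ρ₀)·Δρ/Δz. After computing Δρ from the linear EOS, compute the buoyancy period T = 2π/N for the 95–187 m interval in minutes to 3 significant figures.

4.63 min

ΔT = +15.0 K, ΔS = +9.81 psu (deep − shallow).
Δρ/ρ₀ = −αΔT + βΔS = -2.55 × 10⁻³ + 7.3575 × 10⁻³ = 4.8075 × 10⁻³, so Δρ ≈ 4.923 kg m⁻³.
N² = (g/ρ₀)·Δρ/Δz = g·(Δρ/ρ₀)/Δz = 9.81 × 4.8075 × 10⁻³ / 92 = 5.1263 × 10⁻⁴ s⁻².
N = √(5.1263 × 10⁻⁴) = 0.022641 rad s⁻¹ → T = 2π/N = 277.51 s = 4.6252 min ≈ 4.63 min.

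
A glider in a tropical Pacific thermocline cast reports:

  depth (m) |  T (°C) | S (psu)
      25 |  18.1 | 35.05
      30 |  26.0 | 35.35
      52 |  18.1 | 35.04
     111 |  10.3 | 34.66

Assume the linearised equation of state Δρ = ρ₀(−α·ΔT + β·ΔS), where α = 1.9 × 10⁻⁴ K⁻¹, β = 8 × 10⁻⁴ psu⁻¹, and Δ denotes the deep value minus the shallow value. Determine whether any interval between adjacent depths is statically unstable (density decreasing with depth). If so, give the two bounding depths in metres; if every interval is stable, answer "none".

Evaluate Δρ/ρ₀ = −αΔT + βΔS across each adjacent pair:
  25–30 m: −αΔT+βΔS = −(1.9 × 10⁻⁴)(+7.9)+(8 × 10⁻⁴)(+0.30) = -1.3 × 10⁻³ → UNSTABLE
  30–52 m: −αΔT+βΔS = −(1.9 × 10⁻⁴)(-7.9)+(8 × 10⁻⁴)(-0.31) = 1.3 × 10⁻³ → stable
  52–111 m: −αΔT+βΔS = −(1.9 × 10⁻⁴)(-7.8)+(8 × 10⁻⁴)(-0.38) = 1.2 × 10⁻³ → stable
The 25–30 m interval has Δρ < 0: lighter water underlies denser water.

25–30 m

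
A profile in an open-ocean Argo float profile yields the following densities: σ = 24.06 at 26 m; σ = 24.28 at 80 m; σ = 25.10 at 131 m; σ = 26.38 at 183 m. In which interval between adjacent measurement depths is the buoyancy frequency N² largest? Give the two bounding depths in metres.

131–183 m

Compute the density gradient over each adjacent pair:
  26–80 m: Δρ/Δz = 0.22/54 = 4.1 × 10⁻³ kg m⁻⁴
  80–131 m: Δρ/Δz = 0.82/51 = 0.016 kg m⁻⁴
  131–183 m: Δρ/Δz = 1.28/52 = 0.025 kg m⁻⁴
The largest gradient is in the 131–183 m interval — the pycnocline.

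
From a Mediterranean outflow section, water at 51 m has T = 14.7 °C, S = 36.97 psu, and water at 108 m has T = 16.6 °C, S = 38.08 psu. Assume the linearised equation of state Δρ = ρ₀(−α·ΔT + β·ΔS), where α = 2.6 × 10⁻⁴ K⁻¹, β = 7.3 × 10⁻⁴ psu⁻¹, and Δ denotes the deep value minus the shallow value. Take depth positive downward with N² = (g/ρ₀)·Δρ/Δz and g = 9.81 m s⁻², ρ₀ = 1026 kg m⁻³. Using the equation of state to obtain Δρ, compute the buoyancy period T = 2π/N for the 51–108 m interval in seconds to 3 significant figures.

852 s

ΔT = +1.9 K, ΔS = +1.11 psu (deep − shallow).
Δρ/ρ₀ = −αΔT + βΔS = -4.94 × 10⁻⁴ + 8.103 × 10⁻⁴ = 3.163 × 10⁻⁴, so Δρ ≈ 0.3245 kg m⁻³.
N² = (g/ρ₀)·Δρ/Δz = g·(Δρ/ρ₀)/Δz = 9.81 × 3.163 × 10⁻⁴ / 57 = 5.4437 × 10⁻⁵ s⁻².
N = √(5.4437 × 10⁻⁵) = 7.3781 × 10⁻³ rad s⁻¹ → T = 2π/N = 851.60 s ≈ 852 s.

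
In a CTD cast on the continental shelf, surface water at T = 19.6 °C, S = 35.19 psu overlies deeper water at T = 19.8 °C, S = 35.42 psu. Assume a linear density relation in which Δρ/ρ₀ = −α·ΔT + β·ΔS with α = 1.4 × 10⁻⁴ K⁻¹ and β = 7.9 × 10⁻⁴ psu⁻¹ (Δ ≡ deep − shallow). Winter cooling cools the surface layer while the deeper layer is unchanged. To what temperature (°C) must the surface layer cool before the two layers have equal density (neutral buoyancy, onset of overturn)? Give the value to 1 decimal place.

18.5 °C

Neutral buoyancy requires Δρ = 0, i.e. −α(T_deep − T_surf′) + β(S_deep − S_surf) = 0.
T_surf′ = T_deep − (β/α)·ΔS = 19.8 − (7.9 × 10⁻⁴/1.4 × 10⁻⁴)·(+0.23) = 18.502 °C.
Cooling required: 19.6 − (18.502) = 1.098 °C.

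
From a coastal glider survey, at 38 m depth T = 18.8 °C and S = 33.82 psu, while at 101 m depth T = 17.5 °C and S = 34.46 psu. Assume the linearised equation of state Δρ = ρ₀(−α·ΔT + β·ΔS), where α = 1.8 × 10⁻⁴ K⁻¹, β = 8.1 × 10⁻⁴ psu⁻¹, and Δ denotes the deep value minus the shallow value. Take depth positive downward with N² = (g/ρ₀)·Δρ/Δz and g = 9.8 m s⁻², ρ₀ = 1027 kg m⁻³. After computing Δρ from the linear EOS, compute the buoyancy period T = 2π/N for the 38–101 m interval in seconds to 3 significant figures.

581 s

ΔT = -1.3 K, ΔS = +0.64 psu (deep − shallow).
Δρ/ρ₀ = −αΔT + βΔS = 2.34 × 10⁻⁴ + 5.184 × 10⁻⁴ = 7.524 × 10⁻⁴, so Δρ ≈ 0.7727 kg m⁻³.
N² = (g/ρ₀)·Δρ/Δz = g·(Δρ/ρ₀)/Δz = 9.8 × 7.524 × 10⁻⁴ / 63 = 1.1704 × 10⁻⁴ s⁻².
N = √(1.1704 × 10⁻⁴) = 0.010819 rad s⁻¹ → T = 2π/N = 580.75 s ≈ 581 s.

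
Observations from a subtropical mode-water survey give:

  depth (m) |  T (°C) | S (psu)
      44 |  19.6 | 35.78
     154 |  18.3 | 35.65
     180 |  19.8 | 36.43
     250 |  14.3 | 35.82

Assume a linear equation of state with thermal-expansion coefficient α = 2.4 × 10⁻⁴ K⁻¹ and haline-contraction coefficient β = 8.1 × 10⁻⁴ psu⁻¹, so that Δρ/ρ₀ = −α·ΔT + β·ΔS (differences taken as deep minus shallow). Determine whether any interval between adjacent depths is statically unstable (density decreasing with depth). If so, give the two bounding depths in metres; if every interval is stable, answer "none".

none

Evaluate Δρ/ρ₀ = −αΔT + βΔS across each adjacent pair:
  44–154 m: −αΔT+βΔS = −(2.4 × 10⁻⁴)(-1.3)+(8.1 × 10⁻⁴)(-0.13) = 2.1 × 10⁻⁴ → stable
  154–180 m: −αΔT+βΔS = −(2.4 × 10⁻⁴)(+1.5)+(8.1 × 10⁻⁴)(+0.78) = 2.7 × 10⁻⁴ → stable
  180–250 m: −αΔT+βΔS = −(2.4 × 10⁻⁴)(-5.5)+(8.1 × 10⁻⁴)(-0.61) = 8.3 × 10⁻⁴ → stable
Every interval has Δρ > 0: the column is stably stratified throughout.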